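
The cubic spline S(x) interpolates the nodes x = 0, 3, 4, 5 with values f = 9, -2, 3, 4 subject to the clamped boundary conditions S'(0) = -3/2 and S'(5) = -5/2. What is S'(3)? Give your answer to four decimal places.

2.7759

With σ_i denoting the second derivative at x_i, h_i = 3, 1, 1, and Δ_i = (y_(i+1) − y_i)/h_i = -11/3, 5, 1:
  3·σ_0 + 8·σ_1 + 1·σ_2 = 6(Δ_1 - Δ_0) = 52
  1·σ_1 + 4·σ_2 + 1·σ_3 = 6(Δ_2 - Δ_1) = -24
Clamped end conditions give two more equations: 2h_0·σ_0 + h_0·σ_1 = 6(Δ_0 - S'(0)) = -13 and h_2·σ_2 + 2h_2·σ_3 = 6(S'(5) - Δ_2) = -21.
Forward elimination and back-substitution give σ_0 = -625/87, σ_1 = 291/29, σ_2 = -195/29, σ_3 = -207/29.
On [3, 4], S'(x) = b_1 + 2c_1·(x - 3) + 3d_1·(x - 3)² with b_1 = Δ_1 - h_1(2σ_1 + σ_2)/6 = 161/58, c_1 = σ_1/2 = 291/58, d_1 = (σ_2 - σ_1)/(6h_1) = -81/29. So S'(3) = 161/58.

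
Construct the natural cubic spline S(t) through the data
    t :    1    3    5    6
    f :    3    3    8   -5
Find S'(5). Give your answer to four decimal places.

Write σ_i for S''(x_i). With h_i = 2, 2, 1 and divided differences Δ_i = 0, 5/2, -13, the continuity of S' gives the tridiagonal system
  2·σ_0 + 8·σ_1 + 2·σ_2 = 6(Δ_1 - Δ_0) = 15
  2·σ_1 + 6·σ_2 + 1·σ_3 = 6(Δ_2 - Δ_1) = -93
Natural end conditions: σ_0 = σ_3 = 0.
Hence σ_0 = 0, σ_1 = 69/11, σ_2 = -387/22, σ_3 = 0.
On [5, 6], S'(t) = b_2 + 2c_2·(t - 5) + 3d_2·(t - 5)² with b_2 = Δ_2 - h_2(2σ_2 + σ_3)/6 = -157/22, c_2 = σ_2/2 = -387/44, d_2 = (σ_3 - σ_2)/(6h_2) = 129/44. So S'(5) = -157/22.

-7.1364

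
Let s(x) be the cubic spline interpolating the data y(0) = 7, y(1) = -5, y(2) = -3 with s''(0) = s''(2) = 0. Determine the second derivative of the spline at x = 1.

21

Put m_i = s'' at the i-th knot. Here h = (1, 1) and Δ = (-12, 2), so the interior equations h_(i-1)·m_(i-1) + 2(h_(i-1)+h_i)·m_i + h_i·m_(i+1) = 6(Δ_i − Δ_(i-1)) read
  1·m_0 + 4·m_1 + 1·m_2 = 6(Δ_1 - Δ_0) = 84
Natural end conditions: m_0 = m_2 = 0.
Forward elimination and back-substitution give m_0 = 0, m_1 = 21, m_2 = 0.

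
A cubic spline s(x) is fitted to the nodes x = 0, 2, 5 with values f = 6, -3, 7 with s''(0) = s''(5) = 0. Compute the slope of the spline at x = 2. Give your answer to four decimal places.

-1.3667

Let M_i = s''(x_i). Step sizes h_i = 2, 3; slopes of the chords Δ_i = (y_(i+1) - y_i)/h_i = -9/2, 10/3.
  2·M_0 + 10·M_1 + 3·M_2 = 6(Δ_1 - Δ_0) = 47
Natural end conditions: M_0 = M_2 = 0.
Solving the tridiagonal system: M_0 = 0, M_1 = 47/10, M_2 = 0.
On [2, 5], s'(x) = b_1 + 2c_1·(x - 2) + 3d_1·(x - 2)² with b_1 = Δ_1 - h_1(2M_1 + M_2)/6 = -41/30, c_1 = M_1/2 = 47/20, d_1 = (M_2 - M_1)/(6h_1) = -47/180. So s'(2) = -41/30.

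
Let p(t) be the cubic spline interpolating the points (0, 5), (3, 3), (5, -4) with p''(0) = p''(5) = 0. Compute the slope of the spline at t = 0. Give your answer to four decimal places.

0.1833

Let M_i = p''(x_i). Step sizes h_i = 3, 2; slopes of the chords Δ_i = (y_(i+1) - y_i)/h_i = -2/3, -7/2.
  3·M_0 + 10·M_1 + 2·M_2 = 6(Δ_1 - Δ_0) = -17
Natural end conditions: M_0 = M_2 = 0.
Hence M_0 = 0, M_1 = -17/10, M_2 = 0.
On [0, 3], p'(t) = b_0 + 2c_0·t + 3d_0·t² with b_0 = Δ_0 - h_0(2M_0 + M_1)/6 = 11/60, c_0 = M_0/2 = 0, d_0 = (M_1 - M_0)/(6h_0) = -17/180. So p'(0) = 11/60.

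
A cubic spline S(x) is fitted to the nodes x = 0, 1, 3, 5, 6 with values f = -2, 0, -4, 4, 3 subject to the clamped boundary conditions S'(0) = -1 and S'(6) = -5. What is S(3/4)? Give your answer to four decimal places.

-0.5341

Write M_i for S''(x_i). With h_i = 1, 2, 2, 1 and divided differences Δ_i = 2, -2, 4, -1, the continuity of S' gives the tridiagonal system
  1·M_0 + 6·M_1 + 2·M_2 = 6(Δ_1 - Δ_0) = -24
  2·M_1 + 8·M_2 + 2·M_3 = 6(Δ_2 - Δ_1) = 36
  2·M_2 + 6·M_3 + 1·M_4 = 6(Δ_3 - Δ_2) = -30
Clamped end conditions give two more equations: 2h_0·M_0 + h_0·M_1 = 6(Δ_0 - S'(0)) = 18 and h_3·M_3 + 2h_3·M_4 = 6(S'(6) - Δ_3) = -24.
Solving: M_0 = 446/33, M_1 = -298/33, M_2 = 25/3, M_3 = -208/33, M_4 = -292/33.
On [0, 1], S(x) = -2 - 1·x + 223/33·x² - 124/33·x³.
With x = 3/4: S(3/4) = -47/88.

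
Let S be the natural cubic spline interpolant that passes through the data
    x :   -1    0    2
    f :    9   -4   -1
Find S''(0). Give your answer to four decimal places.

With M_i denoting the second derivative at x_i, h_i = 1, 2, and Δ_i = (y_(i+1) − y_i)/h_i = -13, 3/2:
  1·M_0 + 6·M_1 + 2·M_2 = 6(Δ_1 - Δ_0) = 87
Natural end conditions: M_0 = M_2 = 0.
Hence M_0 = 0, M_1 = 29/2, M_2 = 0.

14.5000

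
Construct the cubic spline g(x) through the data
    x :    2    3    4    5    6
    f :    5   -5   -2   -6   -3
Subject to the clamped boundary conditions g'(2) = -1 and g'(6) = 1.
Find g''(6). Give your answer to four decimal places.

Write M_i for g''(x_i). With h_i = 1, 1, 1, 1 and divided differences Δ_i = -10, 3, -4, 3, the continuity of g' gives the tridiagonal system
  1·M_0 + 4·M_1 + 1·M_2 = 6(Δ_1 - Δ_0) = 78
  1·M_1 + 4·M_2 + 1·M_3 = 6(Δ_2 - Δ_1) = -42
  1·M_2 + 4·M_3 + 1·M_4 = 6(Δ_3 - Δ_2) = 42
Clamped end conditions give two more equations: 2h_0·M_0 + h_0·M_1 = 6(Δ_0 - g'(2)) = -54 and h_3·M_3 + 2h_3·M_4 = 6(g'(6) - Δ_3) = -12.
Forward elimination and back-substitution give M_0 = -319/7, M_1 = 260/7, M_2 = -25, M_3 = 146/7, M_4 = -115/7.

-16.4286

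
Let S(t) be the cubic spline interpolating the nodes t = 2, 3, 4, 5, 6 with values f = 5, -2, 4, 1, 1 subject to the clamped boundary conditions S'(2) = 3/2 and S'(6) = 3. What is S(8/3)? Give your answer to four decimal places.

Put M_i = S'' at the i-th knot. Here h = (1, 1, 1, 1) and Δ = (-7, 6, -3, 0), so the interior equations h_(i-1)·M_(i-1) + 2(h_(i-1)+h_i)·M_i + h_i·M_(i+1) = 6(Δ_i − Δ_(i-1)) read
  1·M_0 + 4·M_1 + 1·M_2 = 6(Δ_1 - Δ_0) = 78
  1·M_1 + 4·M_2 + 1·M_3 = 6(Δ_2 - Δ_1) = -54
  1·M_2 + 4·M_3 + 1·M_4 = 6(Δ_3 - Δ_2) = 18
Clamped end conditions give two more equations: 2h_0·M_0 + h_0·M_1 = 6(Δ_0 - S'(2)) = -51 and h_3·M_3 + 2h_3·M_4 = 6(S'(6) - Δ_3) = 18.
Hence M_0 = -351/8, M_1 = 147/4, M_2 = -201/8, M_3 = 39/4, M_4 = 33/8.
On [2, 3], S(t) = 5 + 3/2·(t - 2) - 351/16·(t - 2)² + 215/16·(t - 2)³.
With (t - 2) = 2/3: S(8/3) = 25/108.

0.2315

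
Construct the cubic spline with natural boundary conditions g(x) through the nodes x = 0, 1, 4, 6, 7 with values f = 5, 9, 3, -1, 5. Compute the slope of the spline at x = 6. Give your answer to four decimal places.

3.2995

With σ_i denoting the second derivative at x_i, h_i = 1, 3, 2, 1, and Δ_i = (y_(i+1) − y_i)/h_i = 4, -2, -2, 6:
  1·σ_0 + 8·σ_1 + 3·σ_2 = 6(Δ_1 - Δ_0) = -36
  3·σ_1 + 10·σ_2 + 2·σ_3 = 6(Δ_2 - Δ_1) = 0
  2·σ_2 + 6·σ_3 + 1·σ_4 = 6(Δ_3 - Δ_2) = 48
Natural end conditions: σ_0 = σ_4 = 0.
Hence σ_0 = 0, σ_1 = -864/197, σ_2 = -60/197, σ_3 = 1596/197, σ_4 = 0.
On [6, 7], g'(x) = b_3 + 2c_3·(x - 6) + 3d_3·(x - 6)² with b_3 = Δ_3 - h_3(2σ_3 + σ_4)/6 = 650/197, c_3 = σ_3/2 = 798/197, d_3 = (σ_4 - σ_3)/(6h_3) = -266/197. So g'(6) = 650/197.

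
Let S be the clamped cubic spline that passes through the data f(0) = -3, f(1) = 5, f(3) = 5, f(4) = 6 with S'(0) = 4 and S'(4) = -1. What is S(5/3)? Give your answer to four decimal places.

Let σ_i = S''(x_i). Step sizes h_i = 1, 2, 1; slopes of the chords Δ_i = (y_(i+1) - y_i)/h_i = 8, 0, 1.
  1·σ_0 + 6·σ_1 + 2·σ_2 = 6(Δ_1 - Δ_0) = -48
  2·σ_1 + 6·σ_2 + 1·σ_3 = 6(Δ_2 - Δ_1) = 6
Clamped end conditions give two more equations: 2h_0·σ_0 + h_0·σ_1 = 6(Δ_0 - S'(0)) = 24 and h_2·σ_2 + 2h_2·σ_3 = 6(S'(4) - Δ_2) = -12.
Solving the tridiagonal system: σ_0 = 656/35, σ_1 = -472/35, σ_2 = 248/35, σ_3 = -334/35.
On [1, 3], S(x) = 5 + 232/35·(x - 1) - 236/35·(x - 1)² + 12/7·(x - 1)³.
With (x - 1) = 2/3: S(5/3) = 2183/315.

6.9302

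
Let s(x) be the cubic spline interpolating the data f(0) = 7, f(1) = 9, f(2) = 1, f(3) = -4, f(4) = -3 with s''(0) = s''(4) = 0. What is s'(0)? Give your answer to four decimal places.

4.7857

Write M_i for s''(x_i). With h_i = 1, 1, 1, 1 and divided differences Δ_i = 2, -8, -5, 1, the continuity of s' gives the tridiagonal system
  1·M_0 + 4·M_1 + 1·M_2 = 6(Δ_1 - Δ_0) = -60
  1·M_1 + 4·M_2 + 1·M_3 = 6(Δ_2 - Δ_1) = 18
  1·M_2 + 4·M_3 + 1·M_4 = 6(Δ_3 - Δ_2) = 36
Natural end conditions: M_0 = M_4 = 0.
Solving: M_0 = 0, M_1 = -117/7, M_2 = 48/7, M_3 = 51/7, M_4 = 0.
On [0, 1], s'(x) = b_0 + 2c_0·x + 3d_0·x² with b_0 = Δ_0 - h_0(2M_0 + M_1)/6 = 67/14, c_0 = M_0/2 = 0, d_0 = (M_1 - M_0)/(6h_0) = -39/14. So s'(0) = 67/14.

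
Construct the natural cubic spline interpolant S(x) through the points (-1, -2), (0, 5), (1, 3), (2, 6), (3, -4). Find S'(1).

1

Let σ_i = S''(x_i). Step sizes h_i = 1, 1, 1, 1; slopes of the chords Δ_i = (y_(i+1) - y_i)/h_i = 7, -2, 3, -10.
  1·σ_0 + 4·σ_1 + 1·σ_2 = 6(Δ_1 - Δ_0) = -54
  1·σ_1 + 4·σ_2 + 1·σ_3 = 6(Δ_2 - Δ_1) = 30
  1·σ_2 + 4·σ_3 + 1·σ_4 = 6(Δ_3 - Δ_2) = -78
Natural end conditions: σ_0 = σ_4 = 0.
Forward elimination and back-substitution give σ_0 = 0, σ_1 = -18, σ_2 = 18, σ_3 = -24, σ_4 = 0.
On [1, 2], S'(x) = b_2 + 2c_2·(x - 1) + 3d_2·(x - 1)² with b_2 = Δ_2 - h_2(2σ_2 + σ_3)/6 = 1, c_2 = σ_2/2 = 9, d_2 = (σ_3 - σ_2)/(6h_2) = -7. So S'(1) = 1.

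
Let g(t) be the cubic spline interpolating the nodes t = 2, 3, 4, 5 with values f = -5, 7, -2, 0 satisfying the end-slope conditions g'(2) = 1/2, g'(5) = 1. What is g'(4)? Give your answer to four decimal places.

Put σ_i = g'' at the i-th knot. Here h = (1, 1, 1) and Δ = (12, -9, 2), so the interior equations h_(i-1)·σ_(i-1) + 2(h_(i-1)+h_i)·σ_i + h_i·σ_(i+1) = 6(Δ_i − Δ_(i-1)) read
  1·σ_0 + 4·σ_1 + 1·σ_2 = 6(Δ_1 - Δ_0) = -126
  1·σ_1 + 4·σ_2 + 1·σ_3 = 6(Δ_2 - Δ_1) = 66
Clamped end conditions give two more equations: 2h_0·σ_0 + h_0·σ_1 = 6(Δ_0 - g'(2)) = 69 and h_2·σ_2 + 2h_2·σ_3 = 6(g'(5) - Δ_2) = -6.
Forward elimination and back-substitution give σ_0 = 938/15, σ_1 = -841/15, σ_2 = 536/15, σ_3 = -313/15.
On [4, 5], g'(t) = b_2 + 2c_2·(t - 4) + 3d_2·(t - 4)² with b_2 = Δ_2 - h_2(2σ_2 + σ_3)/6 = -193/30, c_2 = σ_2/2 = 268/15, d_2 = (σ_3 - σ_2)/(6h_2) = -283/30. So g'(4) = -193/30.

-6.4333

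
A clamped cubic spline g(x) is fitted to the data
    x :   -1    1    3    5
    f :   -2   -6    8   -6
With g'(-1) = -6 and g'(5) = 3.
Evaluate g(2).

3

Write m_i for g''(x_i). With h_i = 2, 2, 2 and divided differences Δ_i = -2, 7, -7, the continuity of g' gives the tridiagonal system
  2·m_0 + 8·m_1 + 2·m_2 = 6(Δ_1 - Δ_0) = 54
  2·m_1 + 8·m_2 + 2·m_3 = 6(Δ_2 - Δ_1) = -84
Clamped end conditions give two more equations: 2h_0·m_0 + h_0·m_1 = 6(Δ_0 - g'(-1)) = 24 and h_2·m_2 + 2h_2·m_3 = 6(g'(5) - Δ_2) = 60.
Hence m_0 = 1/5, m_1 = 58/5, m_2 = -98/5, m_3 = 124/5.
On [1, 3], g(x) = -6 + 29/5·(x - 1) + 29/5·(x - 1)² - 13/5·(x - 1)³.
With (x - 1) = 1: g(2) = 3.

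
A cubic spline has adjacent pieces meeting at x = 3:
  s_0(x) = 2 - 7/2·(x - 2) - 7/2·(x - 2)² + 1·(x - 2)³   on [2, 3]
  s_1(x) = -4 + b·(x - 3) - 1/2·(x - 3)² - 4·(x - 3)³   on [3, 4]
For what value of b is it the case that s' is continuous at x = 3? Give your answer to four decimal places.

-7.5000

s_0'(x) = -7/2 - 7·(x - 2) + 3·(x - 2)², so s_0'(3) = -15/2. On the right, s_1'(3) = b, so b = -15/2.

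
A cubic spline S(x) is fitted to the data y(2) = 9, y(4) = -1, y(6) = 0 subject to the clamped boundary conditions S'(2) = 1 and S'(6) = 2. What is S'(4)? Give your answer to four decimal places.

Put m_i = S'' at the i-th knot. Here h = (2, 2) and Δ = (-5, 1/2), so the interior equations h_(i-1)·m_(i-1) + 2(h_(i-1)+h_i)·m_i + h_i·m_(i+1) = 6(Δ_i − Δ_(i-1)) read
  2·m_0 + 8·m_1 + 2·m_2 = 6(Δ_1 - Δ_0) = 33
Clamped end conditions give two more equations: 2h_0·m_0 + h_0·m_1 = 6(Δ_0 - S'(2)) = -36 and h_1·m_1 + 2h_1·m_2 = 6(S'(6) - Δ_1) = 9.
Forward elimination and back-substitution give m_0 = -103/8, m_1 = 31/4, m_2 = -13/8.
On [4, 6], S'(x) = b_1 + 2c_1·(x - 4) + 3d_1·(x - 4)² with b_1 = Δ_1 - h_1(2m_1 + m_2)/6 = -33/8, c_1 = m_1/2 = 31/8, d_1 = (m_2 - m_1)/(6h_1) = -25/32. So S'(4) = -33/8.

-4.1250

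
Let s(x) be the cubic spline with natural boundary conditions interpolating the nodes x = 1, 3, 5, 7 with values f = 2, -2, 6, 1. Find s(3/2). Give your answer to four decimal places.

0.0469

Put m_i = s'' at the i-th knot. Here h = (2, 2, 2) and Δ = (-2, 4, -5/2), so the interior equations h_(i-1)·m_(i-1) + 2(h_(i-1)+h_i)·m_i + h_i·m_(i+1) = 6(Δ_i − Δ_(i-1)) read
  2·m_0 + 8·m_1 + 2·m_2 = 6(Δ_1 - Δ_0) = 36
  2·m_1 + 8·m_2 + 2·m_3 = 6(Δ_2 - Δ_1) = -39
Natural end conditions: m_0 = m_3 = 0.
Forward elimination and back-substitution give m_0 = 0, m_1 = 61/10, m_2 = -32/5, m_3 = 0.
On [1, 3], s(x) = 2 - 121/30·(x - 1) + 0·(x - 1)² + 61/120·(x - 1)³.
With (x - 1) = 1/2: s(3/2) = 3/64.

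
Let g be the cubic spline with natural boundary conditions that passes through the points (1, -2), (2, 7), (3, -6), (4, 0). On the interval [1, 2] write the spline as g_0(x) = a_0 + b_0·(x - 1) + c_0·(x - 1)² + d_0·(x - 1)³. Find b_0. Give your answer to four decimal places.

16.1333

Put M_i = g'' at the i-th knot. Here h = (1, 1, 1) and Δ = (9, -13, 6), so the interior equations h_(i-1)·M_(i-1) + 2(h_(i-1)+h_i)·M_i + h_i·M_(i+1) = 6(Δ_i − Δ_(i-1)) read
  1·M_0 + 4·M_1 + 1·M_2 = 6(Δ_1 - Δ_0) = -132
  1·M_1 + 4·M_2 + 1·M_3 = 6(Δ_2 - Δ_1) = 114
Natural end conditions: M_0 = M_3 = 0.
Forward elimination and back-substitution give M_0 = 0, M_1 = -214/5, M_2 = 196/5, M_3 = 0.
On [1, 2], with g_0(x) = a_0 + b_0·(x - 1) + c_0·(x - 1)² + d_0·(x - 1)³: c_0 = M_0/2 = 0, d_0 = (M_1 - M_0)/(6h_0) = -107/15, b_0 = Δ_0 - h_0(2M_0 + M_1)/6 = 242/15.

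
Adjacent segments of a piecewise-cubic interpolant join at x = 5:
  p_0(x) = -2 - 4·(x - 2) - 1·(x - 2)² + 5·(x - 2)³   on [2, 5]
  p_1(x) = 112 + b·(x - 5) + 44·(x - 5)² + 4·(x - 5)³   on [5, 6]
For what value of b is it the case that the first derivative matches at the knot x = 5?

p_0'(x) = -4 - 2·(x - 2) + 15·(x - 2)², so p_0'(5) = 125. On the right, p_1'(5) = b, so b = 125.

125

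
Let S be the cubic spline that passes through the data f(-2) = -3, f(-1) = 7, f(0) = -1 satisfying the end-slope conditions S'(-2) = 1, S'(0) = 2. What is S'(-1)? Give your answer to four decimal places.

Let M_i = S''(x_i). Step sizes h_i = 1, 1; slopes of the chords Δ_i = (y_(i+1) - y_i)/h_i = 10, -8.
  1·M_0 + 4·M_1 + 1·M_2 = 6(Δ_1 - Δ_0) = -108
Clamped end conditions give two more equations: 2h_0·M_0 + h_0·M_1 = 6(Δ_0 - S'(-2)) = 54 and h_1·M_1 + 2h_1·M_2 = 6(S'(0) - Δ_1) = 60.
Solving: M_0 = 109/2, M_1 = -55, M_2 = 115/2.
On [-1, 0], S'(t) = b_1 + 2c_1·(t + 1) + 3d_1·(t + 1)² with b_1 = Δ_1 - h_1(2M_1 + M_2)/6 = 3/4, c_1 = M_1/2 = -55/2, d_1 = (M_2 - M_1)/(6h_1) = 75/4. So S'(-1) = 3/4.

0.7500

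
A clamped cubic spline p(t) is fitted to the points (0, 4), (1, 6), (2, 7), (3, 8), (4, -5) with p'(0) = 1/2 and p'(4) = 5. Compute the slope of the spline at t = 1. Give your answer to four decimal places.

With M_i denoting the second derivative at x_i, h_i = 1, 1, 1, 1, and Δ_i = (y_(i+1) − y_i)/h_i = 2, 1, 1, -13:
  1·M_0 + 4·M_1 + 1·M_2 = 6(Δ_1 - Δ_0) = -6
  1·M_1 + 4·M_2 + 1·M_3 = 6(Δ_2 - Δ_1) = 0
  1·M_2 + 4·M_3 + 1·M_4 = 6(Δ_3 - Δ_2) = -84
Clamped end conditions give two more equations: 2h_0·M_0 + h_0·M_1 = 6(Δ_0 - p'(0)) = 9 and h_3·M_3 + 2h_3·M_4 = 6(p'(4) - Δ_3) = 108.
Forward elimination and back-substitution give M_0 = 435/56, M_1 = -183/28, M_2 = 99/8, M_3 = -1203/28, M_4 = 4227/56.
On [1, 2], p'(t) = b_1 + 2c_1·(t - 1) + 3d_1·(t - 1)² with b_1 = Δ_1 - h_1(2M_1 + M_2)/6 = 125/112, c_1 = M_1/2 = -183/56, d_1 = (M_2 - M_1)/(6h_1) = 353/112. So p'(1) = 125/112.

1.1161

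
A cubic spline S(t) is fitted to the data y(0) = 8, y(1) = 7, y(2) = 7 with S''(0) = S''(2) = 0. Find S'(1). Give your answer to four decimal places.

-0.5000

Let σ_i = S''(x_i). Step sizes h_i = 1, 1; slopes of the chords Δ_i = (y_(i+1) - y_i)/h_i = -1, 0.
  1·σ_0 + 4·σ_1 + 1·σ_2 = 6(Δ_1 - Δ_0) = 6
Natural end conditions: σ_0 = σ_2 = 0.
Solving the tridiagonal system: σ_0 = 0, σ_1 = 3/2, σ_2 = 0.
On [1, 2], S'(t) = b_1 + 2c_1·(t - 1) + 3d_1·(t - 1)² with b_1 = Δ_1 - h_1(2σ_1 + σ_2)/6 = -1/2, c_1 = σ_1/2 = 3/4, d_1 = (σ_2 - σ_1)/(6h_1) = -1/4. So S'(1) = -1/2.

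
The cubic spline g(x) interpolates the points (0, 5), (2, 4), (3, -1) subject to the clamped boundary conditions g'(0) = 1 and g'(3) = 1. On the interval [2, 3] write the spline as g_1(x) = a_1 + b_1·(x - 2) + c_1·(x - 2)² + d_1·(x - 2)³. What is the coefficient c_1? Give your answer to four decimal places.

Let M_i = g''(x_i). Step sizes h_i = 2, 1; slopes of the chords Δ_i = (y_(i+1) - y_i)/h_i = -1/2, -5.
  2·M_0 + 6·M_1 + 1·M_2 = 6(Δ_1 - Δ_0) = -27
Clamped end conditions give two more equations: 2h_0·M_0 + h_0·M_1 = 6(Δ_0 - g'(0)) = -9 and h_1·M_1 + 2h_1·M_2 = 6(g'(3) - Δ_1) = 36.
Forward elimination and back-substitution give M_0 = 9/4, M_1 = -9, M_2 = 45/2.
On [2, 3], with g_1(x) = a_1 + b_1·(x - 2) + c_1·(x - 2)² + d_1·(x - 2)³: c_1 = M_1/2 = -9/2, d_1 = (M_2 - M_1)/(6h_1) = 21/4, b_1 = Δ_1 - h_1(2M_1 + M_2)/6 = -23/4.

-4.5000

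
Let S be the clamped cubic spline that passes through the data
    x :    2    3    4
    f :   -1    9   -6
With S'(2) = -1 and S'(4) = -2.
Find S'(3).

Put M_i = S'' at the i-th knot. Here h = (1, 1) and Δ = (10, -15), so the interior equations h_(i-1)·M_(i-1) + 2(h_(i-1)+h_i)·M_i + h_i·M_(i+1) = 6(Δ_i − Δ_(i-1)) read
  1·M_0 + 4·M_1 + 1·M_2 = 6(Δ_1 - Δ_0) = -150
Clamped end conditions give two more equations: 2h_0·M_0 + h_0·M_1 = 6(Δ_0 - S'(2)) = 66 and h_1·M_1 + 2h_1·M_2 = 6(S'(4) - Δ_1) = 78.
Solving the tridiagonal system: M_0 = 70, M_1 = -74, M_2 = 76.
On [3, 4], S'(x) = b_1 + 2c_1·(x - 3) + 3d_1·(x - 3)² with b_1 = Δ_1 - h_1(2M_1 + M_2)/6 = -3, c_1 = M_1/2 = -37, d_1 = (M_2 - M_1)/(6h_1) = 25. So S'(3) = -3.

-3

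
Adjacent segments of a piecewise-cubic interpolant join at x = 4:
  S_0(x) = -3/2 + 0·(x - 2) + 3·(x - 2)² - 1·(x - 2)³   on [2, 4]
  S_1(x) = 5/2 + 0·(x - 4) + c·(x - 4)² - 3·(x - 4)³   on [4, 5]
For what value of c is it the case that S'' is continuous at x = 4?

S_0''(x) = 6 - 6·(x - 2), so S_0''(4) = -6. On the right, S_1''(4) = 2c, so c = -3.

-3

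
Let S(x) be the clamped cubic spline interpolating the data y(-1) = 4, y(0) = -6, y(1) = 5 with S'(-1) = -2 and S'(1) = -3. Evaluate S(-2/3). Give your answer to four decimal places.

Let M_i = S''(x_i). Step sizes h_i = 1, 1; slopes of the chords Δ_i = (y_(i+1) - y_i)/h_i = -10, 11.
  1·M_0 + 4·M_1 + 1·M_2 = 6(Δ_1 - Δ_0) = 126
Clamped end conditions give two more equations: 2h_0·M_0 + h_0·M_1 = 6(Δ_0 - S'(-1)) = -48 and h_1·M_1 + 2h_1·M_2 = 6(S'(1) - Δ_1) = -84.
Solving the tridiagonal system: M_0 = -56, M_1 = 64, M_2 = -74.
On [-1, 0], S(x) = 4 - 2·(x + 1) - 28·(x + 1)² + 20·(x + 1)³.
With (x + 1) = 1/3: S(-2/3) = 26/27.

0.9630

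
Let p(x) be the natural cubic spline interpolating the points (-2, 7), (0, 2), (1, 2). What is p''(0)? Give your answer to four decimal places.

2.5000

Write m_i for p''(x_i). With h_i = 2, 1 and divided differences Δ_i = -5/2, 0, the continuity of p' gives the tridiagonal system
  2·m_0 + 6·m_1 + 1·m_2 = 6(Δ_1 - Δ_0) = 15
Natural end conditions: m_0 = m_2 = 0.
Hence m_0 = 0, m_1 = 5/2, m_2 = 0.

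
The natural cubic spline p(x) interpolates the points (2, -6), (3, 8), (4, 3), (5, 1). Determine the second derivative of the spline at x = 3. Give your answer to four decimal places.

With M_i denoting the second derivative at x_i, h_i = 1, 1, 1, and Δ_i = (y_(i+1) − y_i)/h_i = 14, -5, -2:
  1·M_0 + 4·M_1 + 1·M_2 = 6(Δ_1 - Δ_0) = -114
  1·M_1 + 4·M_2 + 1·M_3 = 6(Δ_2 - Δ_1) = 18
Natural end conditions: M_0 = M_3 = 0.
Hence M_0 = 0, M_1 = -158/5, M_2 = 62/5, M_3 = 0.

-31.6000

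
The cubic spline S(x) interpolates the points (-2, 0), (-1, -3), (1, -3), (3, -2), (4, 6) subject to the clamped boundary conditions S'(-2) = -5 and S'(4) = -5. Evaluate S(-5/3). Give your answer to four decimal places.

Put m_i = S'' at the i-th knot. Here h = (1, 2, 2, 1) and Δ = (-3, 0, 1/2, 8), so the interior equations h_(i-1)·m_(i-1) + 2(h_(i-1)+h_i)·m_i + h_i·m_(i+1) = 6(Δ_i − Δ_(i-1)) read
  1·m_0 + 6·m_1 + 2·m_2 = 6(Δ_1 - Δ_0) = 18
  2·m_1 + 8·m_2 + 2·m_3 = 6(Δ_2 - Δ_1) = 3
  2·m_2 + 6·m_3 + 1·m_4 = 6(Δ_3 - Δ_2) = 45
Clamped end conditions give two more equations: 2h_0·m_0 + h_0·m_1 = 6(Δ_0 - S'(-2)) = 12 and h_3·m_3 + 2h_3·m_4 = 6(S'(4) - Δ_3) = -78.
Forward elimination and back-substitution give m_0 = 177/44, m_1 = 87/22, m_2 = -39/8, m_3 = 375/22, m_4 = -2091/44.
On [-2, -1], S(x) = 0 - 5·(x + 2) + 177/88·(x + 2)² - 1/88·(x + 2)³.
With (x + 2) = 1/3: S(-5/3) = -1715/1188.

-1.4436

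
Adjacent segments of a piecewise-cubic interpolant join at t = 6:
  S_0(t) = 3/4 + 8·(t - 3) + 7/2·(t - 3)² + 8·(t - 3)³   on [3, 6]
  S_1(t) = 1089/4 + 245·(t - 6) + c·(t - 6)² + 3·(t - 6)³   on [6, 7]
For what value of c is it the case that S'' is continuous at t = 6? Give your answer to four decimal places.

S_0''(t) = 7 + 48·(t - 3), so S_0''(6) = 151. On the right, S_1''(6) = 2c, so c = 151/2.

75.5000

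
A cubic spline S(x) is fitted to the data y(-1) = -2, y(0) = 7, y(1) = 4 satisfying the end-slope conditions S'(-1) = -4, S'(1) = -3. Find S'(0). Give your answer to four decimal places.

6.2500

Let m_i = S''(x_i). Step sizes h_i = 1, 1; slopes of the chords Δ_i = (y_(i+1) - y_i)/h_i = 9, -3.
  1·m_0 + 4·m_1 + 1·m_2 = 6(Δ_1 - Δ_0) = -72
Clamped end conditions give two more equations: 2h_0·m_0 + h_0·m_1 = 6(Δ_0 - S'(-1)) = 78 and h_1·m_1 + 2h_1·m_2 = 6(S'(1) - Δ_1) = 0.
Hence m_0 = 115/2, m_1 = -37, m_2 = 37/2.
On [0, 1], S'(x) = b_1 + 2c_1·x + 3d_1·x² with b_1 = Δ_1 - h_1(2m_1 + m_2)/6 = 25/4, c_1 = m_1/2 = -37/2, d_1 = (m_2 - m_1)/(6h_1) = 37/4. So S'(0) = 25/4.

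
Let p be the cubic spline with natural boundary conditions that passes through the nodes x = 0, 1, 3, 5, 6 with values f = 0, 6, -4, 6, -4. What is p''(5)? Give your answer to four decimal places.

-20.6000

Let M_i = p''(x_i). Step sizes h_i = 1, 2, 2, 1; slopes of the chords Δ_i = (y_(i+1) - y_i)/h_i = 6, -5, 5, -10.
  1·M_0 + 6·M_1 + 2·M_2 = 6(Δ_1 - Δ_0) = -66
  2·M_1 + 8·M_2 + 2·M_3 = 6(Δ_2 - Δ_1) = 60
  2·M_2 + 6·M_3 + 1·M_4 = 6(Δ_3 - Δ_2) = -90
Natural end conditions: M_0 = M_4 = 0.
Solving the tridiagonal system: M_0 = 0, M_1 = -83/5, M_2 = 84/5, M_3 = -103/5, M_4 = 0.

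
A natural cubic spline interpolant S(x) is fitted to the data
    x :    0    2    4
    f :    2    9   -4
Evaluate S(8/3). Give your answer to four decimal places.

6.5185

Let σ_i = S''(x_i). Step sizes h_i = 2, 2; slopes of the chords Δ_i = (y_(i+1) - y_i)/h_i = 7/2, -13/2.
  2·σ_0 + 8·σ_1 + 2·σ_2 = 6(Δ_1 - Δ_0) = -60
Natural end conditions: σ_0 = σ_2 = 0.
Solving the tridiagonal system: σ_0 = 0, σ_1 = -15/2, σ_2 = 0.
On [2, 4], S(x) = 9 - 3/2·(x - 2) - 15/4·(x - 2)² + 5/8·(x - 2)³.
With (x - 2) = 2/3: S(8/3) = 176/27.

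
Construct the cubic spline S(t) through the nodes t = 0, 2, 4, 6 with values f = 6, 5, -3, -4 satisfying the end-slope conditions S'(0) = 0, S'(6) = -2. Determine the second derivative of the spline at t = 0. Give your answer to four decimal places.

Put M_i = S'' at the i-th knot. Here h = (2, 2, 2) and Δ = (-1/2, -4, -1/2), so the interior equations h_(i-1)·M_(i-1) + 2(h_(i-1)+h_i)·M_i + h_i·M_(i+1) = 6(Δ_i − Δ_(i-1)) read
  2·M_0 + 8·M_1 + 2·M_2 = 6(Δ_1 - Δ_0) = -21
  2·M_1 + 8·M_2 + 2·M_3 = 6(Δ_2 - Δ_1) = 21
Clamped end conditions give two more equations: 2h_0·M_0 + h_0·M_1 = 6(Δ_0 - S'(0)) = -3 and h_2·M_2 + 2h_2·M_3 = 6(S'(6) - Δ_2) = -9.
Hence M_0 = 4/3, M_1 = -25/6, M_2 = 29/6, M_3 = -14/3.

1.3333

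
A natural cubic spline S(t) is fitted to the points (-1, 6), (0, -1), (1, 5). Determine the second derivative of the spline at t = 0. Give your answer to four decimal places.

With m_i denoting the second derivative at x_i, h_i = 1, 1, and Δ_i = (y_(i+1) − y_i)/h_i = -7, 6:
  1·m_0 + 4·m_1 + 1·m_2 = 6(Δ_1 - Δ_0) = 78
Natural end conditions: m_0 = m_2 = 0.
Hence m_0 = 0, m_1 = 39/2, m_2 = 0.

19.5000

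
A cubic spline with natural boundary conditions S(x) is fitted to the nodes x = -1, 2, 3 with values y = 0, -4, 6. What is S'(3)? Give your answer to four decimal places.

11.4167

Let M_i = S''(x_i). Step sizes h_i = 3, 1; slopes of the chords Δ_i = (y_(i+1) - y_i)/h_i = -4/3, 10.
  3·M_0 + 8·M_1 + 1·M_2 = 6(Δ_1 - Δ_0) = 68
Natural end conditions: M_0 = M_2 = 0.
Hence M_0 = 0, M_1 = 17/2, M_2 = 0.
On [2, 3], S'(x) = b_1 + 2c_1·(x - 2) + 3d_1·(x - 2)² with b_1 = Δ_1 - h_1(2M_1 + M_2)/6 = 43/6, c_1 = M_1/2 = 17/4, d_1 = (M_2 - M_1)/(6h_1) = -17/12. So S'(3) = 137/12.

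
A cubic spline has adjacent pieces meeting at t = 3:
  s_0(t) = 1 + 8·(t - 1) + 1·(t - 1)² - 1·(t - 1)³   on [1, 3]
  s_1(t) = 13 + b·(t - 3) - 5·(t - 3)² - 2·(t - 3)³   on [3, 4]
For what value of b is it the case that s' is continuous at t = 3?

s_0'(t) = 8 + 2·(t - 1) - 3·(t - 1)², so s_0'(3) = 0. On the right, s_1'(3) = b, so b = 0.

0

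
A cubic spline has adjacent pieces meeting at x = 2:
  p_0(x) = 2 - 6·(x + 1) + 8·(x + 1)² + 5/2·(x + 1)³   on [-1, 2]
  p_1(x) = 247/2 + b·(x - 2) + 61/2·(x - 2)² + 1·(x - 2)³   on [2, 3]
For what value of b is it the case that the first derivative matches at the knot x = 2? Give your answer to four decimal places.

p_0'(x) = -6 + 16·(x + 1) + 15/2·(x + 1)², so p_0'(2) = 219/2. On the right, p_1'(2) = b, so b = 219/2.

109.5000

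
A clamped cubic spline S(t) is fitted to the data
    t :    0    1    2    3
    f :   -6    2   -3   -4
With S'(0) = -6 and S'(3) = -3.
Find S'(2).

Put σ_i = S'' at the i-th knot. Here h = (1, 1, 1) and Δ = (8, -5, -1), so the interior equations h_(i-1)·σ_(i-1) + 2(h_(i-1)+h_i)·σ_i + h_i·σ_(i+1) = 6(Δ_i − Δ_(i-1)) read
  1·σ_0 + 4·σ_1 + 1·σ_2 = 6(Δ_1 - Δ_0) = -78
  1·σ_1 + 4·σ_2 + 1·σ_3 = 6(Δ_2 - Δ_1) = 24
Clamped end conditions give two more equations: 2h_0·σ_0 + h_0·σ_1 = 6(Δ_0 - S'(0)) = 84 and h_2·σ_2 + 2h_2·σ_3 = 6(S'(3) - Δ_2) = -12.
Forward elimination and back-substitution give σ_0 = 62, σ_1 = -40, σ_2 = 20, σ_3 = -16.
On [2, 3], S'(t) = b_2 + 2c_2·(t - 2) + 3d_2·(t - 2)² with b_2 = Δ_2 - h_2(2σ_2 + σ_3)/6 = -5, c_2 = σ_2/2 = 10, d_2 = (σ_3 - σ_2)/(6h_2) = -6. So S'(2) = -5.

-5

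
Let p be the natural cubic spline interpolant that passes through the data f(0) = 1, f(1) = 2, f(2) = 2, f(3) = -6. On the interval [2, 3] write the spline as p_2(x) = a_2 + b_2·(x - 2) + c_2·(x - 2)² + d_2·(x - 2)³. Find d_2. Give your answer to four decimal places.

Write M_i for p''(x_i). With h_i = 1, 1, 1 and divided differences Δ_i = 1, 0, -8, the continuity of p' gives the tridiagonal system
  1·M_0 + 4·M_1 + 1·M_2 = 6(Δ_1 - Δ_0) = -6
  1·M_1 + 4·M_2 + 1·M_3 = 6(Δ_2 - Δ_1) = -48
Natural end conditions: M_0 = M_3 = 0.
Forward elimination and back-substitution give M_0 = 0, M_1 = 8/5, M_2 = -62/5, M_3 = 0.
On [2, 3], with p_2(x) = a_2 + b_2·(x - 2) + c_2·(x - 2)² + d_2·(x - 2)³: c_2 = M_2/2 = -31/5, d_2 = (M_3 - M_2)/(6h_2) = 31/15, b_2 = Δ_2 - h_2(2M_2 + M_3)/6 = -58/15.

2.0667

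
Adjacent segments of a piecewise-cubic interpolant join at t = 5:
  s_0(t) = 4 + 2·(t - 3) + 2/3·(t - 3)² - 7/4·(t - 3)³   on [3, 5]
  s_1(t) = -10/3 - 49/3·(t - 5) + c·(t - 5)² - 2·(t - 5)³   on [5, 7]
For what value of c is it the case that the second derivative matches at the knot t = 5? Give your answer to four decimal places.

s_0''(t) = 4/3 - 21/2·(t - 3), so s_0''(5) = -59/3. On the right, s_1''(5) = 2c, so c = -59/6.

-9.8333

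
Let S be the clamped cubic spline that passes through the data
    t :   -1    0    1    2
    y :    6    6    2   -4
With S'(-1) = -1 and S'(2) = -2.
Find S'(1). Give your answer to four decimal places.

With M_i denoting the second derivative at x_i, h_i = 1, 1, 1, and Δ_i = (y_(i+1) − y_i)/h_i = 0, -4, -6:
  1·M_0 + 4·M_1 + 1·M_2 = 6(Δ_1 - Δ_0) = -24
  1·M_1 + 4·M_2 + 1·M_3 = 6(Δ_2 - Δ_1) = -12
Clamped end conditions give two more equations: 2h_0·M_0 + h_0·M_1 = 6(Δ_0 - S'(-1)) = 6 and h_2·M_2 + 2h_2·M_3 = 6(S'(2) - Δ_2) = 24.
Solving the tridiagonal system: M_0 = 92/15, M_1 = -94/15, M_2 = -76/15, M_3 = 218/15.
On [1, 2], S'(t) = b_2 + 2c_2·(t - 1) + 3d_2·(t - 1)² with b_2 = Δ_2 - h_2(2M_2 + M_3)/6 = -101/15, c_2 = M_2/2 = -38/15, d_2 = (M_3 - M_2)/(6h_2) = 49/15. So S'(1) = -101/15.

-6.7333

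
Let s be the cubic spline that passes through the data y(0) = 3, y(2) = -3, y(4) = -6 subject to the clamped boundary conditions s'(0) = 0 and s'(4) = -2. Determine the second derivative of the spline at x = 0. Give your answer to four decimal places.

Let M_i = s''(x_i). Step sizes h_i = 2, 2; slopes of the chords Δ_i = (y_(i+1) - y_i)/h_i = -3, -3/2.
  2·M_0 + 8·M_1 + 2·M_2 = 6(Δ_1 - Δ_0) = 9
Clamped end conditions give two more equations: 2h_0·M_0 + h_0·M_1 = 6(Δ_0 - s'(0)) = -18 and h_1·M_1 + 2h_1·M_2 = 6(s'(4) - Δ_1) = -3.
Hence M_0 = -49/8, M_1 = 13/4, M_2 = -19/8.

-6.1250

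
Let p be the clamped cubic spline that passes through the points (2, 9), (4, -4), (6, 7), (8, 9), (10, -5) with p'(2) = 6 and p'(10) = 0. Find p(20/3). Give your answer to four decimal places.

Put σ_i = p'' at the i-th knot. Here h = (2, 2, 2, 2) and Δ = (-13/2, 11/2, 1, -7), so the interior equations h_(i-1)·σ_(i-1) + 2(h_(i-1)+h_i)·σ_i + h_i·σ_(i+1) = 6(Δ_i − Δ_(i-1)) read
  2·σ_0 + 8·σ_1 + 2·σ_2 = 6(Δ_1 - Δ_0) = 72
  2·σ_1 + 8·σ_2 + 2·σ_3 = 6(Δ_2 - Δ_1) = -27
  2·σ_2 + 8·σ_3 + 2·σ_4 = 6(Δ_3 - Δ_2) = -48
Clamped end conditions give two more equations: 2h_0·σ_0 + h_0·σ_1 = 6(Δ_0 - p'(2)) = -75 and h_3·σ_3 + 2h_3·σ_4 = 6(p'(10) - Δ_3) = 42.
Solving: σ_0 = -219/8, σ_1 = 69/4, σ_2 = -45/8, σ_3 = -33/4, σ_4 = 117/8.
On [6, 8], p(x) = 7 + 15/2·(x - 6) - 45/16·(x - 6)² - 7/32·(x - 6)³.
With (x - 6) = 2/3: p(20/3) = 577/54.

10.6852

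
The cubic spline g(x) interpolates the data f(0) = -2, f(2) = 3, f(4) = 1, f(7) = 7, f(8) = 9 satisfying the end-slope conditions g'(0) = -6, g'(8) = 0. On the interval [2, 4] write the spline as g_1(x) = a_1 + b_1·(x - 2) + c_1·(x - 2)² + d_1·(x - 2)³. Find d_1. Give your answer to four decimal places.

0.9297

Write M_i for g''(x_i). With h_i = 2, 2, 3, 1 and divided differences Δ_i = 5/2, -1, 2, 2, the continuity of g' gives the tridiagonal system
  2·M_0 + 8·M_1 + 2·M_2 = 6(Δ_1 - Δ_0) = -21
  2·M_1 + 10·M_2 + 3·M_3 = 6(Δ_2 - Δ_1) = 18
  3·M_2 + 8·M_3 + 1·M_4 = 6(Δ_3 - Δ_2) = 0
Clamped end conditions give two more equations: 2h_0·M_0 + h_0·M_1 = 6(Δ_0 - g'(0)) = 51 and h_3·M_3 + 2h_3·M_4 = 6(g'(8) - Δ_3) = -12.
Forward elimination and back-substitution give M_0 = 1591/96, M_1 = -367/48, M_2 = 337/96, M_3 = -29/48, M_4 = -547/96.
On [2, 4], with g_1(x) = a_1 + b_1·(x - 2) + c_1·(x - 2)² + d_1·(x - 2)³: c_1 = M_1/2 = -367/96, d_1 = (M_2 - M_1)/(6h_1) = 119/128, b_1 = Δ_1 - h_1(2M_1 + M_2)/6 = 281/96.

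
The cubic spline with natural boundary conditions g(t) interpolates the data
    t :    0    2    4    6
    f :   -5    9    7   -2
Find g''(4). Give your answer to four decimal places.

-1.2000

Put m_i = g'' at the i-th knot. Here h = (2, 2, 2) and Δ = (7, -1, -9/2), so the interior equations h_(i-1)·m_(i-1) + 2(h_(i-1)+h_i)·m_i + h_i·m_(i+1) = 6(Δ_i − Δ_(i-1)) read
  2·m_0 + 8·m_1 + 2·m_2 = 6(Δ_1 - Δ_0) = -48
  2·m_1 + 8·m_2 + 2·m_3 = 6(Δ_2 - Δ_1) = -21
Natural end conditions: m_0 = m_3 = 0.
Forward elimination and back-substitution give m_0 = 0, m_1 = -57/10, m_2 = -6/5, m_3 = 0.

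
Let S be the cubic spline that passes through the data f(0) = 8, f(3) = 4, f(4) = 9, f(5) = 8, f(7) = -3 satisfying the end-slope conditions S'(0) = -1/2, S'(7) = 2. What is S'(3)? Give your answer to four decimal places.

3.9462

Put m_i = S'' at the i-th knot. Here h = (3, 1, 1, 2) and Δ = (-4/3, 5, -1, -11/2), so the interior equations h_(i-1)·m_(i-1) + 2(h_(i-1)+h_i)·m_i + h_i·m_(i+1) = 6(Δ_i − Δ_(i-1)) read
  3·m_0 + 8·m_1 + 1·m_2 = 6(Δ_1 - Δ_0) = 38
  1·m_1 + 4·m_2 + 1·m_3 = 6(Δ_2 - Δ_1) = -36
  1·m_2 + 6·m_3 + 2·m_4 = 6(Δ_3 - Δ_2) = -27
Clamped end conditions give two more equations: 2h_0·m_0 + h_0·m_1 = 6(Δ_0 - S'(0)) = -5 and h_3·m_3 + 2h_3·m_4 = 6(S'(7) - Δ_3) = 45.
Solving: m_0 = -2195/474, m_1 = 600/79, m_2 = -1401/158, m_3 = -642/79, m_4 = 4839/316.
On [3, 4], S'(x) = b_1 + 2c_1·(x - 3) + 3d_1·(x - 3)² with b_1 = Δ_1 - h_1(2m_1 + m_2)/6 = 1247/316, c_1 = m_1/2 = 300/79, d_1 = (m_2 - m_1)/(6h_1) = -867/316. So S'(3) = 1247/316.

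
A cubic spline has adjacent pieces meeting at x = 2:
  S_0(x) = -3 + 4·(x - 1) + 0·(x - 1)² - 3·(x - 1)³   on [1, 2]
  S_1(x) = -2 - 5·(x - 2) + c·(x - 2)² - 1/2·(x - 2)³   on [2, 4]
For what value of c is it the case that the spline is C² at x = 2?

-9

S_0''(x) = 0 - 18·(x - 1), so S_0''(2) = -18. On the right, S_1''(2) = 2c, so c = -9.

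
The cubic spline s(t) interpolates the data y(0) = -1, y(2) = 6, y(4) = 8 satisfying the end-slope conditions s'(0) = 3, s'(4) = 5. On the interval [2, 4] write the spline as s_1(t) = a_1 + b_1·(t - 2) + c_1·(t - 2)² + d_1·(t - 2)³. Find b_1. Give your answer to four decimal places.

Put m_i = s'' at the i-th knot. Here h = (2, 2) and Δ = (7/2, 1), so the interior equations h_(i-1)·m_(i-1) + 2(h_(i-1)+h_i)·m_i + h_i·m_(i+1) = 6(Δ_i − Δ_(i-1)) read
  2·m_0 + 8·m_1 + 2·m_2 = 6(Δ_1 - Δ_0) = -15
Clamped end conditions give two more equations: 2h_0·m_0 + h_0·m_1 = 6(Δ_0 - s'(0)) = 3 and h_1·m_1 + 2h_1·m_2 = 6(s'(4) - Δ_1) = 24.
Solving: m_0 = 25/8, m_1 = -19/4, m_2 = 67/8.
On [2, 4], with s_1(t) = a_1 + b_1·(t - 2) + c_1·(t - 2)² + d_1·(t - 2)³: c_1 = m_1/2 = -19/8, d_1 = (m_2 - m_1)/(6h_1) = 35/32, b_1 = Δ_1 - h_1(2m_1 + m_2)/6 = 11/8.

1.3750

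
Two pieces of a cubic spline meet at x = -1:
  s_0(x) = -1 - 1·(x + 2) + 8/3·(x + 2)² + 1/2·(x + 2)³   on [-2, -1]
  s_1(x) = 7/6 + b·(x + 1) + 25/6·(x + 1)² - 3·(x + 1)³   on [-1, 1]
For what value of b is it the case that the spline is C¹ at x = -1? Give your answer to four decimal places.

5.8333

s_0'(x) = -1 + 16/3·(x + 2) + 3/2·(x + 2)², so s_0'(-1) = 35/6. On the right, s_1'(-1) = b, so b = 35/6.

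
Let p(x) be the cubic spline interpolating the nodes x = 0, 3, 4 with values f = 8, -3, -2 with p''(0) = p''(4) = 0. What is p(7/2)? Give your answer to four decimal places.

Write M_i for p''(x_i). With h_i = 3, 1 and divided differences Δ_i = -11/3, 1, the continuity of p' gives the tridiagonal system
  3·M_0 + 8·M_1 + 1·M_2 = 6(Δ_1 - Δ_0) = 28
Natural end conditions: M_0 = M_2 = 0.
Solving: M_0 = 0, M_1 = 7/2, M_2 = 0.
On [3, 4], p(x) = -3 - 1/6·(x - 3) + 7/4·(x - 3)² - 7/12·(x - 3)³.
With (x - 3) = 1/2: p(7/2) = -87/32.

-2.7188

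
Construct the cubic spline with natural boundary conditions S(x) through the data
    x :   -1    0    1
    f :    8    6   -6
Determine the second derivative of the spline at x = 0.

Put m_i = S'' at the i-th knot. Here h = (1, 1) and Δ = (-2, -12), so the interior equations h_(i-1)·m_(i-1) + 2(h_(i-1)+h_i)·m_i + h_i·m_(i+1) = 6(Δ_i − Δ_(i-1)) read
  1·m_0 + 4·m_1 + 1·m_2 = 6(Δ_1 - Δ_0) = -60
Natural end conditions: m_0 = m_2 = 0.
Forward elimination and back-substitution give m_0 = 0, m_1 = -15, m_2 = 0.

-15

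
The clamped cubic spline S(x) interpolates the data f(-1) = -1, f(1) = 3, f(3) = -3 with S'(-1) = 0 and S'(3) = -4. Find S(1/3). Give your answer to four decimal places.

Let M_i = S''(x_i). Step sizes h_i = 2, 2; slopes of the chords Δ_i = (y_(i+1) - y_i)/h_i = 2, -3.
  2·M_0 + 8·M_1 + 2·M_2 = 6(Δ_1 - Δ_0) = -30
Clamped end conditions give two more equations: 2h_0·M_0 + h_0·M_1 = 6(Δ_0 - S'(-1)) = 12 and h_1·M_1 + 2h_1·M_2 = 6(S'(3) - Δ_1) = -6.
Hence M_0 = 23/4, M_1 = -11/2, M_2 = 5/4.
On [-1, 1], S(x) = -1 + 0·(x + 1) + 23/8·(x + 1)² - 15/16·(x + 1)³.
With (x + 1) = 4/3: S(1/3) = 17/9.

1.8889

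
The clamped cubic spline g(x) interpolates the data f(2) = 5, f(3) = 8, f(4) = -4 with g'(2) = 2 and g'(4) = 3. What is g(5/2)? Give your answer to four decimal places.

7.7500

With M_i denoting the second derivative at x_i, h_i = 1, 1, and Δ_i = (y_(i+1) − y_i)/h_i = 3, -12:
  1·M_0 + 4·M_1 + 1·M_2 = 6(Δ_1 - Δ_0) = -90
Clamped end conditions give two more equations: 2h_0·M_0 + h_0·M_1 = 6(Δ_0 - g'(2)) = 6 and h_1·M_1 + 2h_1·M_2 = 6(g'(4) - Δ_1) = 90.
Solving: M_0 = 26, M_1 = -46, M_2 = 68.
On [2, 3], g(x) = 5 + 2·(x - 2) + 13·(x - 2)² - 12·(x - 2)³.
With (x - 2) = 1/2: g(5/2) = 31/4.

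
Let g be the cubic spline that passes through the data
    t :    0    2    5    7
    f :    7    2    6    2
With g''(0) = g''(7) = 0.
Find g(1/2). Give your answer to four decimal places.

Put m_i = g'' at the i-th knot. Here h = (2, 3, 2) and Δ = (-5/2, 4/3, -2), so the interior equations h_(i-1)·m_(i-1) + 2(h_(i-1)+h_i)·m_i + h_i·m_(i+1) = 6(Δ_i − Δ_(i-1)) read
  2·m_0 + 10·m_1 + 3·m_2 = 6(Δ_1 - Δ_0) = 23
  3·m_1 + 10·m_2 + 2·m_3 = 6(Δ_2 - Δ_1) = -20
Natural end conditions: m_0 = m_3 = 0.
Solving the tridiagonal system: m_0 = 0, m_1 = 290/91, m_2 = -269/91, m_3 = 0.
On [0, 2], g(t) = 7 - 1945/546·t + 0·t² + 145/546·t³.
With t = 1/2: g(1/2) = 7647/1456.

5.2521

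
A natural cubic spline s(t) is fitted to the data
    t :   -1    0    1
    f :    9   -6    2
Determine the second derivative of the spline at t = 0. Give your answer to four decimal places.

34.5000

Let m_i = s''(x_i). Step sizes h_i = 1, 1; slopes of the chords Δ_i = (y_(i+1) - y_i)/h_i = -15, 8.
  1·m_0 + 4·m_1 + 1·m_2 = 6(Δ_1 - Δ_0) = 138
Natural end conditions: m_0 = m_2 = 0.
Solving: m_0 = 0, m_1 = 69/2, m_2 = 0.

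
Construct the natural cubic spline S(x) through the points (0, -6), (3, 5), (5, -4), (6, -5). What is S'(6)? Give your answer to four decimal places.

-0.0833

With m_i denoting the second derivative at x_i, h_i = 3, 2, 1, and Δ_i = (y_(i+1) − y_i)/h_i = 11/3, -9/2, -1:
  3·m_0 + 10·m_1 + 2·m_2 = 6(Δ_1 - Δ_0) = -49
  2·m_1 + 6·m_2 + 1·m_3 = 6(Δ_2 - Δ_1) = 21
Natural end conditions: m_0 = m_3 = 0.
Hence m_0 = 0, m_1 = -6, m_2 = 11/2, m_3 = 0.
On [5, 6], S'(x) = b_2 + 2c_2·(x - 5) + 3d_2·(x - 5)² with b_2 = Δ_2 - h_2(2m_2 + m_3)/6 = -17/6, c_2 = m_2/2 = 11/4, d_2 = (m_3 - m_2)/(6h_2) = -11/12. So S'(6) = -1/12.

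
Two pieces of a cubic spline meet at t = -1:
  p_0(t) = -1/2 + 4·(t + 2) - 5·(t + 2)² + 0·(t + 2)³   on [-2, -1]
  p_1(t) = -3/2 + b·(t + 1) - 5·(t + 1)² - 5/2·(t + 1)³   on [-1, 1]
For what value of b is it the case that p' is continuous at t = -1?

p_0'(t) = 4 - 10·(t + 2) + 0·(t + 2)², so p_0'(-1) = -6. On the right, p_1'(-1) = b, so b = -6.

-6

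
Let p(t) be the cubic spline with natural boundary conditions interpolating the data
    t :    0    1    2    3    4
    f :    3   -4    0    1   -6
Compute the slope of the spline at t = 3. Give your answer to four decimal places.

Let M_i = p''(x_i). Step sizes h_i = 1, 1, 1, 1; slopes of the chords Δ_i = (y_(i+1) - y_i)/h_i = -7, 4, 1, -7.
  1·M_0 + 4·M_1 + 1·M_2 = 6(Δ_1 - Δ_0) = 66
  1·M_1 + 4·M_2 + 1·M_3 = 6(Δ_2 - Δ_1) = -18
  1·M_2 + 4·M_3 + 1·M_4 = 6(Δ_3 - Δ_2) = -48
Natural end conditions: M_0 = M_4 = 0.
Forward elimination and back-substitution give M_0 = 0, M_1 = 507/28, M_2 = -45/7, M_3 = -291/28, M_4 = 0.
On [3, 4], p'(t) = b_3 + 2c_3·(t - 3) + 3d_3·(t - 3)² with b_3 = Δ_3 - h_3(2M_3 + M_4)/6 = -99/28, c_3 = M_3/2 = -291/56, d_3 = (M_4 - M_3)/(6h_3) = 97/56. So p'(3) = -99/28.

-3.5357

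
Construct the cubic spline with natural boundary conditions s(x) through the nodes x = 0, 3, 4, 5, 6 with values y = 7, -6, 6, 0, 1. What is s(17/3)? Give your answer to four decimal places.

Write σ_i for s''(x_i). With h_i = 3, 1, 1, 1 and divided differences Δ_i = -13/3, 12, -6, 1, the continuity of s' gives the tridiagonal system
  3·σ_0 + 8·σ_1 + 1·σ_2 = 6(Δ_1 - Δ_0) = 98
  1·σ_1 + 4·σ_2 + 1·σ_3 = 6(Δ_2 - Δ_1) = -108
  1·σ_2 + 4·σ_3 + 1·σ_4 = 6(Δ_3 - Δ_2) = 42
Natural end conditions: σ_0 = σ_4 = 0.
Forward elimination and back-substitution give σ_0 = 0, σ_1 = 486/29, σ_2 = -1046/29, σ_3 = 566/29, σ_4 = 0.
On [5, 6], s(x) = 0 - 479/87·(x - 5) + 283/29·(x - 5)² - 283/87·(x - 5)³.
With (x - 5) = 2/3: s(17/3) = -698/2349.

-0.2971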